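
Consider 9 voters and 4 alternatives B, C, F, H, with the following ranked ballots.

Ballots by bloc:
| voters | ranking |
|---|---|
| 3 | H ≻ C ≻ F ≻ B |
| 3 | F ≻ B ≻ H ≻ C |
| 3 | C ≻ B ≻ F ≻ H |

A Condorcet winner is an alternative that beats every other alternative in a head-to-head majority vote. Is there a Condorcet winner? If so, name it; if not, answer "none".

none

Head-to-head results (9 voters):
B vs C: B preferred on 3 ballots; C wins 6–3.
B–F: F 6–3.
B vs H: B wins 6–3.
C vs F: 3+3 = 6 for C, 3 for F — C by 6–3.
C vs H: 3 for C, 6 for H — H by 6–3.
F–H: F 6–3.
Each alternative drops at least one matchup (B loses to C; C loses to H; F loses to C; H loses to B); the cycle B → H → C → B rules out a Condorcet winner.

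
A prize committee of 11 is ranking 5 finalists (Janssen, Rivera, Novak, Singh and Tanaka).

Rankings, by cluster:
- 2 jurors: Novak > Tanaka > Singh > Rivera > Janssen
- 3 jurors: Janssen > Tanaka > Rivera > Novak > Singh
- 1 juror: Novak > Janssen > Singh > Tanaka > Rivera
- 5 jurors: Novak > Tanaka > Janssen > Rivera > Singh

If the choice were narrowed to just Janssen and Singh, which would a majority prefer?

Janssen

Ballots ranking Janssen above Singh: 3 + 1 + 5 = 9.
Ballots ranking Singh above Janssen: 11 − 9 = 2.
Janssen wins the head-to-head 9–2.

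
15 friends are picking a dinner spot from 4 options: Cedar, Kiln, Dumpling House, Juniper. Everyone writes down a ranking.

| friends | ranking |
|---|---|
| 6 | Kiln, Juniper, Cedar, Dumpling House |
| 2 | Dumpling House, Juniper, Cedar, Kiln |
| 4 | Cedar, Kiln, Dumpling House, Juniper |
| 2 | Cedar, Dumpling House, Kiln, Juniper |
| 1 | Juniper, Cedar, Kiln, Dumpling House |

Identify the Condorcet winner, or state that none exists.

none

Pairwise majorities:
Cedar vs Kiln: Cedar wins 9–6.
Cedar vs Dumpling House: Cedar, 13–2.
Cedar vs Juniper: Juniper wins 9–6.
Kiln vs Dumpling House: Kiln, 11–4.
Kiln vs Juniper: Kiln wins 12–3.
Dumpling House–Juniper: Dumpling House 8–7.
Each restaurant drops at least one matchup (Cedar loses to Juniper; Kiln loses to Cedar; Dumpling House loses to Cedar; Juniper loses to Kiln); the cycle Cedar beats Kiln beats Juniper beats Cedar rules out a Condorcet winner.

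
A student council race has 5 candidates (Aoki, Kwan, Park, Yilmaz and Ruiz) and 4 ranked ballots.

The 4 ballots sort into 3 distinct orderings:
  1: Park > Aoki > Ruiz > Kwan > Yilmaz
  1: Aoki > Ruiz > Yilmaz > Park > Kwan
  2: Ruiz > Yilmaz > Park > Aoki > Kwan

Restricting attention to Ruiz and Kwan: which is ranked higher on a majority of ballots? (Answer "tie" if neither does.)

Ballots ranking Ruiz above Kwan: 1 + 1 + 2 = 4.
Ballots ranking Kwan above Ruiz: 4 − 4 = 0.
Ruiz wins the head-to-head 4–0.

Ruiz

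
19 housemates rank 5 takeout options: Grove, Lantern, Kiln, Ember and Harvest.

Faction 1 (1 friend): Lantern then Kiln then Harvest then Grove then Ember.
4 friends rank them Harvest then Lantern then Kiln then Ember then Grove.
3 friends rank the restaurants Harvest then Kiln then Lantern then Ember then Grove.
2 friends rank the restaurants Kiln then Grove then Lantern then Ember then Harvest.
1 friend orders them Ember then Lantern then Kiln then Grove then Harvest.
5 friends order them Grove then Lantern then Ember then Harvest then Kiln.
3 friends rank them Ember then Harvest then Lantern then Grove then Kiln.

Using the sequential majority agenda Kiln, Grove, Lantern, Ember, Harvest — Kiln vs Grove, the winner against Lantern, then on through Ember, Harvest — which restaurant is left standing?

Round 1: Kiln vs Grove — 11–8, Kiln advances.
Round 2: Kiln vs Lantern — 5–14, Lantern advances.
Round 3: Lantern vs Ember — 15–4, Lantern advances.
Round 4: Lantern vs Harvest — 9–10, Harvest advances.
Harvest survives the agenda.

Harvest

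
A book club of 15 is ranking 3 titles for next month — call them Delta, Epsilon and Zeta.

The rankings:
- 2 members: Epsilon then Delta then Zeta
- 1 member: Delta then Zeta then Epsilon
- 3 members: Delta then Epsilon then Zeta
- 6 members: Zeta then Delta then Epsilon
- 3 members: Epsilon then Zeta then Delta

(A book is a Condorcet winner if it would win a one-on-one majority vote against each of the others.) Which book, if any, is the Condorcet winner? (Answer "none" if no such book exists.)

none

Head-to-head results (15 members):
Delta–Epsilon: Delta 10–5.
Delta–Zeta: Zeta 9–6.
Epsilon vs Zeta: Epsilon, 8–7.
No book is unbeaten: Delta loses to Zeta; Epsilon loses to Delta; Zeta loses to Epsilon. In particular Delta beats Epsilon beats Zeta beats Delta is a majority cycle — no Condorcet winner exists.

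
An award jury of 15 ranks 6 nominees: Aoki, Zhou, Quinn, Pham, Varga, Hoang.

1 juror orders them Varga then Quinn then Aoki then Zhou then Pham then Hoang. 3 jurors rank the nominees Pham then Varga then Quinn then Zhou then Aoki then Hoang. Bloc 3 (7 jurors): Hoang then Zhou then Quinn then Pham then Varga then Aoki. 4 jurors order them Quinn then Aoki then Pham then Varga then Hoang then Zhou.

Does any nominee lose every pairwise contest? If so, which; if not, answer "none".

none

Pairwise majorities:
Aoki–Zhou: Zhou 10–5.
Aoki vs Quinn: Aoki preferred on 0 ballots; Quinn wins 15–0.
Aoki vs Pham: 1+4 = 5 for Aoki, 10 for Pham — Pham by 10–5.
Aoki vs Varga: Varga, 11–4.
Aoki vs Hoang: Aoki is ranked higher on 1+3+4 = 8 ballots, Hoang on 7. Aoki wins 8–7.
Zhou vs Quinn: Quinn, 8–7.
Zhou vs Pham: 8 to 7, Zhou.
Zhou vs Varga: Zhou is ranked higher on 7 ballots, Varga on 8. Varga wins 8–7.
Zhou vs Hoang: Zhou preferred on 1+3 = 4 ballots; Hoang wins 11–4.
Quinn vs Pham: Quinn wins 12–3.
Quinn vs Varga: 7+4 = 11 for Quinn, 4 for Varga — Quinn by 11–4.
Quinn vs Hoang: 1+3+4 = 8 for Quinn, 7 for Hoang — Quinn by 8–7.
Pham vs Varga: 3+7+4 = 14 for Pham, 1 for Varga — Pham by 14–1.
Pham vs Hoang: 1+3+4 = 8 for Pham, 7 for Hoang — Pham by 8–7.
Varga vs Hoang: 1+3+4 = 8 for Varga, 7 for Hoang — Varga by 8–7.
No nominee is winless: Aoki beats Hoang; Zhou beats Aoki; Quinn beats Aoki; Pham beats Aoki; Varga beats Aoki; Hoang beats Zhou. There is no Condorcet loser.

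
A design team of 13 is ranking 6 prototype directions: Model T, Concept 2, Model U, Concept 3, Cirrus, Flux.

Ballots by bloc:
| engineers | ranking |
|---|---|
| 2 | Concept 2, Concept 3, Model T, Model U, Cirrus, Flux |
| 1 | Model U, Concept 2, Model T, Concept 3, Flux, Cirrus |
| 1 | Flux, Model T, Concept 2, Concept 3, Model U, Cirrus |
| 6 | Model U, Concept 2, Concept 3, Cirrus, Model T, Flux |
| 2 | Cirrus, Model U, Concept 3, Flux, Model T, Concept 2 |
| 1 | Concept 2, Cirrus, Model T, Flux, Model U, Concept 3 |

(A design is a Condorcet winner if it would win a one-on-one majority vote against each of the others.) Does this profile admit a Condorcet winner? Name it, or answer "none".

Model U

Pairwise majorities:
Model T vs Concept 2: Concept 2, 10–3.
Model T vs Model U: Model T is ranked higher on 2+1+1 = 4 ballots, Model U on 9. Model U wins 9–4.
Model T–Concept 3: Concept 3 10–3.
Model T–Cirrus: Cirrus 9–4.
Model T vs Flux: Model T, 10–3.
Concept 2–Model U: Model U 9–4.
Concept 2–Concept 3: Concept 2 11–2.
Concept 2 vs Cirrus: Concept 2, 11–2.
Concept 2 vs Flux: Concept 2 preferred on 2+1+6+1 = 10 ballots; Concept 2 wins 10–3.
Model U vs Concept 3: Model U, 10–3.
Model U vs Cirrus: Model U is ranked higher on 2+1+1+6 = 10 ballots, Cirrus on 3. Model U wins 10–3.
Model U vs Flux: Model U is ranked higher on 2+1+6+2 = 11 ballots, Flux on 2. Model U wins 11–2.
Concept 3 vs Cirrus: Concept 3 wins 10–3.
Concept 3 vs Flux: Concept 3 wins 11–2.
Cirrus vs Flux: Cirrus is ranked higher on 2+6+2+1 = 11 ballots, Flux on 2. Cirrus wins 11–2.
Model U defeats every rival head-to-head and is the Condorcet winner.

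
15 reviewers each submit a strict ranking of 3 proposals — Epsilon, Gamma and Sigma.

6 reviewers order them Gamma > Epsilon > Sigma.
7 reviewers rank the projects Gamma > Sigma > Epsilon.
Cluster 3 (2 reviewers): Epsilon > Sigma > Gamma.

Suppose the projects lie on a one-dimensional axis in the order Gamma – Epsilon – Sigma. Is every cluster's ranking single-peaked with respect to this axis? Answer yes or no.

no

Axis positions: Gamma=1, Epsilon=2, Sigma=3.
Cluster 1 (peak Gamma at position 1): ranking walks positions 1-2-3, expanding outward from the peak — single-peaked.
Cluster 2: ranking walks positions 1-3-2; Sigma is ranked above Epsilon even though Epsilon lies between Sigma and the peak Gamma on the axis — preferences dip and rise again. Not single-peaked.
Cluster 3 (peak Epsilon at position 2): ranking walks positions 2-3-1, expanding outward from the peak — single-peaked.
Cluster 2 violates single-peakedness, so the profile is not single-peaked on this axis.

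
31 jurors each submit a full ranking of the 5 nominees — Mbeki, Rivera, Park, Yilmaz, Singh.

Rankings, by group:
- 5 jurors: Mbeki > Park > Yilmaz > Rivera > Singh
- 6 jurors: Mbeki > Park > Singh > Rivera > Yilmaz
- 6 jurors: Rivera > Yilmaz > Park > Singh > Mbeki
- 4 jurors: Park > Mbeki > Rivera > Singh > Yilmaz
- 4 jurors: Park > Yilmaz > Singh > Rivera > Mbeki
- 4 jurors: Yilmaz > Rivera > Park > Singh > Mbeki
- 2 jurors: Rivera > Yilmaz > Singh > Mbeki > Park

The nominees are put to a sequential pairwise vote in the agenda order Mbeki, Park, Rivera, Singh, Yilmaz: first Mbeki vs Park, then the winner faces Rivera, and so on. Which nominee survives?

Round 1: Mbeki vs Park — 13–18, Park advances.
Round 2: Park vs Rivera — 19–12, Park advances.
Round 3: Park vs Singh — 29–2, Park advances.
Round 4: Park vs Yilmaz — 19–12, Park advances.
Park survives the agenda.

Park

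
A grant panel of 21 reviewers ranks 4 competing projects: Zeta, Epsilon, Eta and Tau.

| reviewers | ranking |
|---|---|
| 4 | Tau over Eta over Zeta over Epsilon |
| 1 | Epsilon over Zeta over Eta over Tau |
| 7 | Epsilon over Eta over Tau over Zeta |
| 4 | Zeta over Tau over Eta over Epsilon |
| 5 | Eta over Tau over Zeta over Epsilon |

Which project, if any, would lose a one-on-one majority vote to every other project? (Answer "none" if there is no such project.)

Pairwise majorities:
Zeta vs Epsilon: Zeta wins 13–8.
Zeta vs Eta: Eta wins 16–5.
Zeta vs Tau: Tau, 16–5.
Epsilon vs Eta: Eta wins 13–8.
Epsilon vs Tau: 8 to 13, Tau.
Eta–Tau: Eta 13–8.
Epsilon loses to every other project — it is the Condorcet loser.

Epsilon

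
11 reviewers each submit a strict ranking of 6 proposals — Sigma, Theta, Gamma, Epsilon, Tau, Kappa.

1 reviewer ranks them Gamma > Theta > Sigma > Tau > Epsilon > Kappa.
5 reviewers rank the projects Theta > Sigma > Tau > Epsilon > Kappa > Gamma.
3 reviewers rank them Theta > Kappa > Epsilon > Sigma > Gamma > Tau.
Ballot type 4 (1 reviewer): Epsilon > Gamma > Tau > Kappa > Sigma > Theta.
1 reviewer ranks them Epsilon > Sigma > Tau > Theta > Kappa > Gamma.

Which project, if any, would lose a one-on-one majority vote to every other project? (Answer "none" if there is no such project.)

Head-to-head results (11 reviewers):
Sigma vs Theta: 2 to 9, Theta.
Sigma–Gamma: Sigma 9–2.
Sigma vs Epsilon: Sigma, 6–5.
Sigma vs Tau: Sigma is ranked higher on 1+5+3+1 = 10 ballots, Tau on 1. Sigma wins 10–1.
Sigma vs Kappa: 7 to 4, Sigma.
Theta vs Gamma: 5+3+1 = 9 for Theta, 2 for Gamma — Theta by 9–2.
Theta vs Epsilon: Theta wins 9–2.
Theta vs Tau: Theta preferred on 1+5+3 = 9 ballots; Theta wins 9–2.
Theta vs Kappa: Theta, 10–1.
Gamma vs Epsilon: 1 to 10, Epsilon.
Gamma vs Tau: Gamma preferred on 1+3+1 = 5 ballots; Tau wins 6–5.
Gamma vs Kappa: Kappa wins 9–2.
Epsilon vs Tau: Tau, 6–5.
Epsilon vs Kappa: 1+5+1+1 = 8 for Epsilon, 3 for Kappa — Epsilon by 8–3.
Tau vs Kappa: Tau, 8–3.
Gamma loses to every other project — it is the Condorcet loser.

Gamma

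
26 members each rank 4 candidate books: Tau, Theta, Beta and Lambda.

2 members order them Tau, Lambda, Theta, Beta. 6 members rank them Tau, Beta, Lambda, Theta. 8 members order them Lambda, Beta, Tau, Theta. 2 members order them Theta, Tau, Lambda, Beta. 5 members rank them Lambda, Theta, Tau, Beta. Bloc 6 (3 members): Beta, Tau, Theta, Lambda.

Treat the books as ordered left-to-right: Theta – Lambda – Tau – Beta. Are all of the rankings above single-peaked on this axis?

Axis positions: Theta=1, Lambda=2, Tau=3, Beta=4.
Bloc 1 (peak Tau at position 3): ranking walks positions 3-2-1-4, expanding outward from the peak — single-peaked.
Bloc 2 (peak Tau at position 3): ranking walks positions 3-4-2-1, expanding outward from the peak — single-peaked.
Bloc 3: ranking walks positions 2-4-3-1; Beta is ranked above Tau even though Tau lies between Beta and the peak Lambda on the axis — preferences dip and rise again. Not single-peaked.
Bloc 4: ranking walks positions 1-3-2-4; Tau is ranked above Lambda even though Lambda lies between Tau and the peak Theta on the axis — preferences dip and rise again. Not single-peaked.
Bloc 5 (peak Lambda at position 2): ranking walks positions 2-1-3-4, expanding outward from the peak — single-peaked.
Bloc 6: ranking walks positions 4-3-1-2; Theta is ranked above Lambda even though Lambda lies between Theta and the peak Beta on the axis — preferences dip and rise again. Not single-peaked.
Bloc 3 violates single-peakedness, so the profile is not single-peaked on this axis.

no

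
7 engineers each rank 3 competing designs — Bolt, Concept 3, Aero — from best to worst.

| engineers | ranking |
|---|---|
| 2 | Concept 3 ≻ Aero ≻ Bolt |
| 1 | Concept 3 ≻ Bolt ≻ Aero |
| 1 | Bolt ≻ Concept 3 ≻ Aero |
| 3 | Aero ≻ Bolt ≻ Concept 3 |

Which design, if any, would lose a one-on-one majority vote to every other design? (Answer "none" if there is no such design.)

Head-to-head results (7 engineers):
Bolt vs Concept 3: 1+3 = 4 for Bolt, 3 for Concept 3 — Bolt by 4–3.
Bolt vs Aero: 2 to 5, Aero.
Concept 3 vs Aero: 4 to 3, Concept 3.
No design is winless: Bolt beats Concept 3; Concept 3 beats Aero; Aero beats Bolt. There is no Condorcet loser.

none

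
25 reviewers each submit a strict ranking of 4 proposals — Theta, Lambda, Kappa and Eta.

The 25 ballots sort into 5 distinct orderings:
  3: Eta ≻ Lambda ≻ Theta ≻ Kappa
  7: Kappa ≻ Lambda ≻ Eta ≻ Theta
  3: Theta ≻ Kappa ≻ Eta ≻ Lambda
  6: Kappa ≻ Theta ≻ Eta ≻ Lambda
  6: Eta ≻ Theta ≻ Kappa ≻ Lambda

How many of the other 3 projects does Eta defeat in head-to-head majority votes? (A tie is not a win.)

Eta against each rival (25 reviewers):
Eta vs Theta: 16 to 9, Eta.
Eta vs Lambda: 18 to 7, Eta.
Eta vs Kappa: Kappa, 16–9.
Eta beats Theta, Lambda; loses to Kappa — 2 pairwise wins.

2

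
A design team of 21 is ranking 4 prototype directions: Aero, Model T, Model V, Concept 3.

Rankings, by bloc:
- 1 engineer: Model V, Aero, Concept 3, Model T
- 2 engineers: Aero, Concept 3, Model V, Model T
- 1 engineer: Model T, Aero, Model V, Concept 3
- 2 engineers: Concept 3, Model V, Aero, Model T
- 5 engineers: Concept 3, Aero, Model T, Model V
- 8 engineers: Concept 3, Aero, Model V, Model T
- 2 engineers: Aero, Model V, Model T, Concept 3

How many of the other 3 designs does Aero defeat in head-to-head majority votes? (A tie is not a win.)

Aero against each rival (21 engineers):
Aero vs Model T: Aero, 20–1.
Aero–Model V: Aero 18–3.
Aero vs Concept 3: Aero preferred on 1+2+1+2 = 6 ballots; Concept 3 wins 15–6.
Aero beats Model T, Model V; loses to Concept 3 — 2 pairwise wins.

2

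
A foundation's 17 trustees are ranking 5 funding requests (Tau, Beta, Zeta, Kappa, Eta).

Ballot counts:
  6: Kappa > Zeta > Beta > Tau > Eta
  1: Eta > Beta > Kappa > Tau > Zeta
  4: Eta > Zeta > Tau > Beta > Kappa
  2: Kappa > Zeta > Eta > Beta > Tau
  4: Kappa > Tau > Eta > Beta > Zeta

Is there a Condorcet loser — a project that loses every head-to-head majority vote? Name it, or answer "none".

none

Pairwise majorities:
Tau vs Beta: Beta, 9–8.
Tau vs Zeta: Tau preferred on 1+4 = 5 ballots; Zeta wins 12–5.
Tau vs Kappa: 4 for Tau, 13 for Kappa — Kappa by 13–4.
Tau vs Eta: 10 to 7, Tau.
Beta vs Zeta: 1+4 = 5 for Beta, 12 for Zeta — Zeta by 12–5.
Beta vs Kappa: Beta preferred on 1+4 = 5 ballots; Kappa wins 12–5.
Beta–Eta: Eta 11–6.
Zeta vs Kappa: Kappa, 13–4.
Zeta vs Eta: Zeta preferred on 6+2 = 8 ballots; Eta wins 9–8.
Kappa–Eta: Kappa 12–5.
No project is winless: Tau beats Eta; Beta beats Tau; Zeta beats Tau; Kappa beats Tau; Eta beats Beta. There is no Condorcet loser.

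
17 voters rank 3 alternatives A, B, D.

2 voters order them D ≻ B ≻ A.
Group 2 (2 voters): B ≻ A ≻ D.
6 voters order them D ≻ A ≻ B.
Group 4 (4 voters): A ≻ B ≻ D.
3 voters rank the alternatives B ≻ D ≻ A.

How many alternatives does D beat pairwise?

D against each rival (17 voters):
D vs A: D, 11–6.
D vs B: 2+6 = 8 for D, 9 for B — B by 9–8.
D beats A; loses to B — 1 pairwise win.

1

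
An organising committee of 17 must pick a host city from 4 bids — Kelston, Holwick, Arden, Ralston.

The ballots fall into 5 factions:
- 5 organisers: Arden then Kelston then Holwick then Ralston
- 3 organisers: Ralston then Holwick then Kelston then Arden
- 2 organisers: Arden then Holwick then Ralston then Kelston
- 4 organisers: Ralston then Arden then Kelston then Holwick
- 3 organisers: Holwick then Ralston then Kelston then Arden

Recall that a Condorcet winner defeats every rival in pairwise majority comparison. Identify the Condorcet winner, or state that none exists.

none

Head-to-head results (17 organisers):
Kelston vs Holwick: 9 to 8, Kelston.
Kelston vs Arden: Kelston is ranked higher on 3+3 = 6 ballots, Arden on 11. Arden wins 11–6.
Kelston vs Ralston: Kelston preferred on 5 ballots; Ralston wins 12–5.
Holwick vs Arden: Holwick preferred on 3+3 = 6 ballots; Arden wins 11–6.
Holwick vs Ralston: 10 to 7, Holwick.
Arden vs Ralston: Arden preferred on 5+2 = 7 ballots; Ralston wins 10–7.
No city is unbeaten: Kelston loses to Arden; Holwick loses to Kelston; Arden loses to Ralston; Ralston loses to Holwick. In particular Kelston beats Holwick beats Ralston beats Kelston is a majority cycle — no Condorcet winner exists.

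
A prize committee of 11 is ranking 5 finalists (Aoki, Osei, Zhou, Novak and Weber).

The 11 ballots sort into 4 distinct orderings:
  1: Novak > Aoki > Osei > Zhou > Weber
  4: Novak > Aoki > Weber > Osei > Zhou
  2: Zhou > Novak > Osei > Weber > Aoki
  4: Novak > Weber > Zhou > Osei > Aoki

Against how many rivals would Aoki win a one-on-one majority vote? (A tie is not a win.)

0

Aoki against each rival (11 jurors):
Aoki–Osei: Osei 6–5.
Aoki vs Zhou: 5 to 6, Zhou.
Aoki vs Novak: Novak wins 11–0.
Aoki–Weber: Weber 6–5.
Aoki beats no one; loses to Osei, Zhou, Novak, Weber — 0 pairwise wins.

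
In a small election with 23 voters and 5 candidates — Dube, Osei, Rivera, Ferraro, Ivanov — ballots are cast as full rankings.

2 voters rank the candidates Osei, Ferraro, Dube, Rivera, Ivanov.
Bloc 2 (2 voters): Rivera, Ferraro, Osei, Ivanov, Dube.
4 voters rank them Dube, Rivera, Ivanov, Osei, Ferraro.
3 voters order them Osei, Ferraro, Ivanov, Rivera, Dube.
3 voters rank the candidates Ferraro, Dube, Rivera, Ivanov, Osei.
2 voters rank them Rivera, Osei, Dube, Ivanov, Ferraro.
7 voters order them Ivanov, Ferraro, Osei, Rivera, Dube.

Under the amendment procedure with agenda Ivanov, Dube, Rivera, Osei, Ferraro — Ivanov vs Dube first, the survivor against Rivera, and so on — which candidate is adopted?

Ferraro

Round 1: Ivanov vs Dube — 12–11, Ivanov advances.
Round 2: Ivanov vs Rivera — 10–13, Rivera advances.
Round 3: Rivera vs Osei — 11–12, Osei advances.
Round 4: Osei vs Ferraro — 11–12, Ferraro advances.
Ferraro survives the agenda.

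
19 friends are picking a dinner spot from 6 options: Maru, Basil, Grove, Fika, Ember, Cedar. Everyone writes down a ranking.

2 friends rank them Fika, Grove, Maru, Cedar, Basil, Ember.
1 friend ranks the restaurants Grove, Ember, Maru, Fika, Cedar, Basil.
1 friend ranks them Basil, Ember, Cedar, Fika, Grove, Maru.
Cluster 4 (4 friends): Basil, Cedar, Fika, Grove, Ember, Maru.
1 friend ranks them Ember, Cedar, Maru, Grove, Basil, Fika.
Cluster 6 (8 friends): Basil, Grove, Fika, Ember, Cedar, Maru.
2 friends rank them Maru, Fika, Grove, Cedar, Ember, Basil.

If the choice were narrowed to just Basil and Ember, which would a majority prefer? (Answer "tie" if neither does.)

Ballots ranking Basil above Ember: 2 + 1 + 4 + 8 = 15.
Ballots ranking Ember above Basil: 19 − 15 = 4.
Basil wins the head-to-head 15–4.

Basil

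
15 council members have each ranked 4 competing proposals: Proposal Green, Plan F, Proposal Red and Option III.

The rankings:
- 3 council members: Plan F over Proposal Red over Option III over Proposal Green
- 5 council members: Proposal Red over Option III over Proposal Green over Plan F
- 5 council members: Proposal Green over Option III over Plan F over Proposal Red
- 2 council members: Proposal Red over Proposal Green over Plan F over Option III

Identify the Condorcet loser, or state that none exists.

Head-to-head results (15 council members):
Proposal Green vs Plan F: Proposal Green wins 12–3.
Proposal Green vs Proposal Red: 5 to 10, Proposal Red.
Proposal Green vs Option III: Option III, 8–7.
Plan F vs Proposal Red: 8 to 7, Plan F.
Plan F vs Option III: Option III wins 10–5.
Proposal Red vs Option III: 10 to 5, Proposal Red.
Each option has at least one pairwise win (Proposal Green beats Plan F; Plan F beats Proposal Red; Proposal Red beats Proposal Green; Option III beats Proposal Green) — no Condorcet loser.

none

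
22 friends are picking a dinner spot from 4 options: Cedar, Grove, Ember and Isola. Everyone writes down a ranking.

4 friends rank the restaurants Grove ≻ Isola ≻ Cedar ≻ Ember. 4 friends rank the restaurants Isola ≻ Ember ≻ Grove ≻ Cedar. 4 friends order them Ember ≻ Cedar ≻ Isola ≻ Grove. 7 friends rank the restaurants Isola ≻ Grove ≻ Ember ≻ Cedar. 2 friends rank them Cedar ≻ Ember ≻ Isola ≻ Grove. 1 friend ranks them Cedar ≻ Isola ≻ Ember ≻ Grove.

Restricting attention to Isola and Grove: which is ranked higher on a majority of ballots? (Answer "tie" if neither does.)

Ballots ranking Isola above Grove: 4 + 4 + 7 + 2 + 1 = 18.
Ballots ranking Grove above Isola: 22 − 18 = 4.
Isola wins the head-to-head 18–4.

Isola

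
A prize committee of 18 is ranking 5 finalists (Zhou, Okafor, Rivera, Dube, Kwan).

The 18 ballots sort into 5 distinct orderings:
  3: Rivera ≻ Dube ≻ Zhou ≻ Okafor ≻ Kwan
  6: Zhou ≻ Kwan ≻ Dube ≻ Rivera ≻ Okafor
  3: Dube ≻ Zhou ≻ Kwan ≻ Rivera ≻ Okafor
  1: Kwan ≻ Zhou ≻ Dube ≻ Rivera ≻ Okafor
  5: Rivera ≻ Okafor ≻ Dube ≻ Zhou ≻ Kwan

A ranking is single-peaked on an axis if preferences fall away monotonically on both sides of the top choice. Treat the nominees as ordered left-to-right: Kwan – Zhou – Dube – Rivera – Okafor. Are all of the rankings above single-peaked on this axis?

Axis positions: Kwan=1, Zhou=2, Dube=3, Rivera=4, Okafor=5.
Type 1 (peak Rivera at position 4): ranking walks positions 4-3-2-5-1, expanding outward from the peak — single-peaked.
Type 2 (peak Zhou at position 2): ranking walks positions 2-1-3-4-5, expanding outward from the peak — single-peaked.
Type 3 (peak Dube at position 3): ranking walks positions 3-2-1-4-5, expanding outward from the peak — single-peaked.
Type 4 (peak Kwan at position 1): ranking walks positions 1-2-3-4-5, expanding outward from the peak — single-peaked.
Type 5 (peak Rivera at position 4): ranking walks positions 4-5-3-2-1, expanding outward from the peak — single-peaked.
Every ranking is single-peaked on this axis.

yes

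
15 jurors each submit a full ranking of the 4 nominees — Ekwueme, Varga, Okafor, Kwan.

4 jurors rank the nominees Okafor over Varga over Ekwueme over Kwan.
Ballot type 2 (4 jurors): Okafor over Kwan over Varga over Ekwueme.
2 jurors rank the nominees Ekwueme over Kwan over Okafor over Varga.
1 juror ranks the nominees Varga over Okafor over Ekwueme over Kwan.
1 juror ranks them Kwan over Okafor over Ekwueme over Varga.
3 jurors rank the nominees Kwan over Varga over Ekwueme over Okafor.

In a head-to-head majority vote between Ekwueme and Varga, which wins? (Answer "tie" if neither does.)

Varga

Ballots ranking Ekwueme above Varga: 2 + 1 = 3.
Ballots ranking Varga above Ekwueme: 15 − 3 = 12.
Varga wins the head-to-head 12–3.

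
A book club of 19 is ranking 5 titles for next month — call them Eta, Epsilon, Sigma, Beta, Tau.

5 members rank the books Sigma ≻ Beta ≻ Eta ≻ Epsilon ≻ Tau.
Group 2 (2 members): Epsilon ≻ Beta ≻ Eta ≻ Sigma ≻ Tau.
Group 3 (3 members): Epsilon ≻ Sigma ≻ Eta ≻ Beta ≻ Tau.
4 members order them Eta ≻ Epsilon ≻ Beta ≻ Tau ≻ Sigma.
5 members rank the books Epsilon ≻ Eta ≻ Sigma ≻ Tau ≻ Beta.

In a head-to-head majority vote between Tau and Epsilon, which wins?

Epsilon

No ballot ranks Tau above Epsilon: 0.
Ballots ranking Epsilon above Tau: 19 − 0 = 19.
Epsilon wins the head-to-head 19–0.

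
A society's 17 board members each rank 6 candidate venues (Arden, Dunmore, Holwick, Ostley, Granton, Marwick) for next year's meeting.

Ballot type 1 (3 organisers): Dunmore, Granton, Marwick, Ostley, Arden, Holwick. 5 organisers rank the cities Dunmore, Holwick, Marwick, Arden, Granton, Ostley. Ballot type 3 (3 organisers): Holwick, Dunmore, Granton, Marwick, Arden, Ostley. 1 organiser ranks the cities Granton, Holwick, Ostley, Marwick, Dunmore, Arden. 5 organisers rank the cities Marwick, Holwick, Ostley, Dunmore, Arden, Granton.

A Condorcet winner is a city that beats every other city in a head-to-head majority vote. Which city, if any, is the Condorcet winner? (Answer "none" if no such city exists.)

Head-to-head results (17 organisers):
Arden vs Dunmore: Arden is ranked higher on 0 ballots, Dunmore on 17. Dunmore wins 17–0.
Arden vs Holwick: Holwick wins 14–3.
Arden vs Ostley: 5+3 = 8 for Arden, 9 for Ostley — Ostley by 9–8.
Arden–Granton: Arden 10–7.
Arden vs Marwick: Arden is ranked higher on 0 ballots, Marwick on 17. Marwick wins 17–0.
Dunmore vs Holwick: Dunmore is ranked higher on 3+5 = 8 ballots, Holwick on 9. Holwick wins 9–8.
Dunmore vs Ostley: Dunmore wins 11–6.
Dunmore vs Granton: Dunmore preferred on 3+5+3+5 = 16 ballots; Dunmore wins 16–1.
Dunmore vs Marwick: Dunmore wins 11–6.
Holwick vs Ostley: 14 to 3, Holwick.
Holwick vs Granton: Holwick is ranked higher on 5+3+5 = 13 ballots, Granton on 4. Holwick wins 13–4.
Holwick vs Marwick: Holwick wins 9–8.
Ostley vs Granton: Ostley preferred on 5 ballots; Granton wins 12–5.
Ostley vs Marwick: Ostley preferred on 1 ballot; Marwick wins 16–1.
Granton vs Marwick: Marwick wins 10–7.
Holwick beats each of Arden, Dunmore, Ostley, Granton, Marwick — Holwick is the Condorcet winner.

Holwick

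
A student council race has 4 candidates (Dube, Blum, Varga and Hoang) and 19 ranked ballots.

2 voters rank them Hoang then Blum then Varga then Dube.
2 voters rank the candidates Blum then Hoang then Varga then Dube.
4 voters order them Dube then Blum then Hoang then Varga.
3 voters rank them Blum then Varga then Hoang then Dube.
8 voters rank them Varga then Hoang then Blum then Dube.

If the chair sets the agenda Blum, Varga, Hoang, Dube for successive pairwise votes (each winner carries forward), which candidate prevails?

Round 1: Blum vs Varga — 11–8, Blum advances.
Round 2: Blum vs Hoang — 9–10, Hoang advances.
Round 3: Hoang vs Dube — 15–4, Hoang advances.
Hoang survives the agenda.

Hoang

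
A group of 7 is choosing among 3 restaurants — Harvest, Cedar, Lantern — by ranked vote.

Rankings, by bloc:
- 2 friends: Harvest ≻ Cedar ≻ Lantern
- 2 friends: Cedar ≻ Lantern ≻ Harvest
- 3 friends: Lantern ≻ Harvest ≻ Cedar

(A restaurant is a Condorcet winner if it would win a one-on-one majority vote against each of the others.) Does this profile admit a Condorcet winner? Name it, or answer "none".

Head-to-head results (7 friends):
Harvest vs Cedar: Harvest preferred on 2+3 = 5 ballots; Harvest wins 5–2.
Harvest vs Lantern: 2 for Harvest, 5 for Lantern — Lantern by 5–2.
Cedar vs Lantern: Cedar preferred on 2+2 = 4 ballots; Cedar wins 4–3.
Each restaurant drops at least one matchup (Harvest loses to Lantern; Cedar loses to Harvest; Lantern loses to Cedar); the cycle Harvest → Cedar → Lantern → Harvest rules out a Condorcet winner.

none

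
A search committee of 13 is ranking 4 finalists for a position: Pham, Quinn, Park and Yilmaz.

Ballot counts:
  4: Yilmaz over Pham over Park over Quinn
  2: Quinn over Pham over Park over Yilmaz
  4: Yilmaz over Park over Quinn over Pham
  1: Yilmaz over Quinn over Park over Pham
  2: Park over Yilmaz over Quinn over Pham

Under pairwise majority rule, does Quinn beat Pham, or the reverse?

Quinn

Ballots ranking Quinn above Pham: 2 + 4 + 1 + 2 = 9.
Ballots ranking Pham above Quinn: 13 − 9 = 4.
Quinn wins the head-to-head 9–4.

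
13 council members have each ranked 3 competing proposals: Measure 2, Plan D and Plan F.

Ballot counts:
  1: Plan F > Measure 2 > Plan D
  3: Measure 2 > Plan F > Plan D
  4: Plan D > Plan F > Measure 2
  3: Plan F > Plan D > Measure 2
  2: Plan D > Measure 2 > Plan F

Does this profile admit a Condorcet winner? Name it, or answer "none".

Check each pair by majority over 13 ballots:
Measure 2 vs Plan D: 4 to 9, Plan D.
Measure 2 vs Plan F: Measure 2 preferred on 3+2 = 5 ballots; Plan F wins 8–5.
Plan D vs Plan F: 6 to 7, Plan F.
Plan F beats each of Measure 2, Plan D — Plan F is the Condorcet winner.

Plan F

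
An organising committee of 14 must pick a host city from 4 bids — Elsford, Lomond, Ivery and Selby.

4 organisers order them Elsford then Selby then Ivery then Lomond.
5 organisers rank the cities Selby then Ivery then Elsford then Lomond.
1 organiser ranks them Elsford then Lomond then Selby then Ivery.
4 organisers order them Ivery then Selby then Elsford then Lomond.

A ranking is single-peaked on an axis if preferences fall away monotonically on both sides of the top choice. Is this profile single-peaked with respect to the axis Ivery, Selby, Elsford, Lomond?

Axis positions: Ivery=1, Selby=2, Elsford=3, Lomond=4.
Cluster 1 (peak Elsford at position 3): ranking walks positions 3-2-1-4, expanding outward from the peak — single-peaked.
Cluster 2 (peak Selby at position 2): ranking walks positions 2-1-3-4, expanding outward from the peak — single-peaked.
Cluster 3 (peak Elsford at position 3): ranking walks positions 3-4-2-1, expanding outward from the peak — single-peaked.
Cluster 4 (peak Ivery at position 1): ranking walks positions 1-2-3-4, expanding outward from the peak — single-peaked.
Every ranking is single-peaked on this axis.

yes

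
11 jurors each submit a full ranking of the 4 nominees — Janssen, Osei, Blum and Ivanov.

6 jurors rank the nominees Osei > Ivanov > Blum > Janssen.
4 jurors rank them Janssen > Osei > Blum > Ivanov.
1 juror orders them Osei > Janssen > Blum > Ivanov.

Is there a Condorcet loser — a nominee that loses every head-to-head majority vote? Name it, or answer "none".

Janssen

Pairwise majorities:
Janssen vs Osei: Osei wins 7–4.
Janssen vs Blum: Janssen is ranked higher on 4+1 = 5 ballots, Blum on 6. Blum wins 6–5.
Janssen–Ivanov: Ivanov 6–5.
Osei vs Blum: 6+4+1 = 11 for Osei, 0 for Blum — Osei by 11–0.
Osei vs Ivanov: Osei, 11–0.
Blum vs Ivanov: 4+1 = 5 for Blum, 6 for Ivanov — Ivanov by 6–5.
Only Janssen has no wins; Janssen is the Condorcet loser.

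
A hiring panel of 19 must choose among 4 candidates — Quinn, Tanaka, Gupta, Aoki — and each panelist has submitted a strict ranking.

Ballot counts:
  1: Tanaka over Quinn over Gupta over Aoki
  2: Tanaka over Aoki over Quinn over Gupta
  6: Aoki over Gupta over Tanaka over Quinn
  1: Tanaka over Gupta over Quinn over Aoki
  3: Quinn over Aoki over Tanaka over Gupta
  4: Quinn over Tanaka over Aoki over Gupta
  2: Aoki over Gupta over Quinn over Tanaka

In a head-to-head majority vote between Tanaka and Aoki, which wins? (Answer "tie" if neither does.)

Aoki

Ballots ranking Tanaka above Aoki: 1 + 2 + 1 + 4 = 8.
Ballots ranking Aoki above Tanaka: 19 − 8 = 11.
Aoki wins the head-to-head 11–8.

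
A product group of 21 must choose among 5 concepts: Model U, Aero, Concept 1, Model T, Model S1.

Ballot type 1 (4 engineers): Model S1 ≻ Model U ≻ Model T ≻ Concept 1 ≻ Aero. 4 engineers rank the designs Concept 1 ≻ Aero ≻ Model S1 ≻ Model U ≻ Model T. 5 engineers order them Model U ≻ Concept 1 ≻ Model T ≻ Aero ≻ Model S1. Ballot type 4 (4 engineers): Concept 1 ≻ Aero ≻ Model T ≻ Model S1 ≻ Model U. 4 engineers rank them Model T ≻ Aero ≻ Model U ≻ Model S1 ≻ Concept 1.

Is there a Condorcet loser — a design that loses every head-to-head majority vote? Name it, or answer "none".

Head-to-head results (21 engineers):
Model U–Aero: Aero 12–9.
Model U vs Concept 1: 4+5+4 = 13 for Model U, 8 for Concept 1 — Model U by 13–8.
Model U vs Model T: Model U, 13–8.
Model U vs Model S1: Model S1 wins 12–9.
Aero vs Concept 1: 4 for Aero, 17 for Concept 1 — Concept 1 by 17–4.
Aero vs Model T: Model T, 13–8.
Aero–Model S1: Aero 17–4.
Concept 1 vs Model T: Concept 1 wins 13–8.
Concept 1–Model S1: Concept 1 13–8.
Model T vs Model S1: Model T preferred on 5+4+4 = 13 ballots; Model T wins 13–8.
No design is winless: Model U beats Concept 1; Aero beats Model U; Concept 1 beats Aero; Model T beats Aero; Model S1 beats Model U. There is no Condorcet loser.

none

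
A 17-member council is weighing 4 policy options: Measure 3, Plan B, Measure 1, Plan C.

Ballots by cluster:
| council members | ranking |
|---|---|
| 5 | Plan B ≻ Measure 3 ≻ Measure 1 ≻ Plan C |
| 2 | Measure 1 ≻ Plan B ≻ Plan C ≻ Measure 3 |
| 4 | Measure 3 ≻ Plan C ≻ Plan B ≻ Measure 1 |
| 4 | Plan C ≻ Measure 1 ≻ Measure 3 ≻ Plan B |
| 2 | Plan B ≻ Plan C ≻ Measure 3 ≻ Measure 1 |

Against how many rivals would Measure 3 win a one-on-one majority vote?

Measure 3 against each rival (17 council members):
Measure 3–Plan B: Plan B 9–8.
Measure 3 vs Measure 1: 5+4+2 = 11 for Measure 3, 6 for Measure 1 — Measure 3 by 11–6.
Measure 3 vs Plan C: 5+4 = 9 for Measure 3, 8 for Plan C — Measure 3 by 9–8.
Measure 3 beats Measure 1, Plan C; loses to Plan B — 2 pairwise wins.

2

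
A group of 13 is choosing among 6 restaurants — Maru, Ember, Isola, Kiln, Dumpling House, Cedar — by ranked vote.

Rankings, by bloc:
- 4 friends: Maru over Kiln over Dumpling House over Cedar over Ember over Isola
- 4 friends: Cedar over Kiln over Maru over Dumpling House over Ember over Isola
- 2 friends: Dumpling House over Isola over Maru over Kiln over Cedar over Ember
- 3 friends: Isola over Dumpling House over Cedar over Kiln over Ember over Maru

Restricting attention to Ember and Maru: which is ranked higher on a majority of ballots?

Ballots ranking Ember above Maru: 3.
Ballots ranking Maru above Ember: 13 − 3 = 10.
Maru wins the head-to-head 10–3.

Maru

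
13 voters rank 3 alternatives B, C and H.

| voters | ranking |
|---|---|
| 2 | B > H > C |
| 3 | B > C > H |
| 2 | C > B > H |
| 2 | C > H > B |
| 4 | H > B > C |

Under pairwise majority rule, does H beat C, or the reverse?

Ballots ranking H above C: 2 + 4 = 6.
Ballots ranking C above H: 13 − 6 = 7.
C wins the head-to-head 7–6.

C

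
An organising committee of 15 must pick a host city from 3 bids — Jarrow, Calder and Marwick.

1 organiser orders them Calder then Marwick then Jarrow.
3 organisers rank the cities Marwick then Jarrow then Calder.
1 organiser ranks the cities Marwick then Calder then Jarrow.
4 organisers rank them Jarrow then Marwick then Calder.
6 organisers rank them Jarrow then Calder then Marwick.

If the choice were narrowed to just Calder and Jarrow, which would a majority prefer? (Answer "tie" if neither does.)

Jarrow

Ballots ranking Calder above Jarrow: 1 + 1 = 2.
Ballots ranking Jarrow above Calder: 15 − 2 = 13.
Jarrow wins the head-to-head 13–2.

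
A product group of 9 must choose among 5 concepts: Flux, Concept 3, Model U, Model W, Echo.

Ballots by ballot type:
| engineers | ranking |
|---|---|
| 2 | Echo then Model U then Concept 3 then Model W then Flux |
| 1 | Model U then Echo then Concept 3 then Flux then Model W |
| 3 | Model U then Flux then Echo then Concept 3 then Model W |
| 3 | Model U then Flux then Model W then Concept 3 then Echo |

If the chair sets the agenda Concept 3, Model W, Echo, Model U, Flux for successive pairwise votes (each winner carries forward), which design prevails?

Model U

Round 1: Concept 3 vs Model W — 6–3, Concept 3 advances.
Round 2: Concept 3 vs Echo — 3–6, Echo advances.
Round 3: Echo vs Model U — 2–7, Model U advances.
Round 4: Model U vs Flux — 9–0, Model U advances.
Model U survives the agenda.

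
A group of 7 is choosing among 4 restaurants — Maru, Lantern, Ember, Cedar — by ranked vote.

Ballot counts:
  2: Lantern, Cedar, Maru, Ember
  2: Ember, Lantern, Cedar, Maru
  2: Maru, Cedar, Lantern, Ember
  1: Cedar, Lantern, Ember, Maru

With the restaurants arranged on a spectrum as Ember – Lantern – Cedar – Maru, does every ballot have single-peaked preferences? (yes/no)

yes

Axis positions: Ember=1, Lantern=2, Cedar=3, Maru=4.
Bloc 1 (peak Lantern at position 2): ranking walks positions 2-3-4-1, expanding outward from the peak — single-peaked.
Bloc 2 (peak Ember at position 1): ranking walks positions 1-2-3-4, expanding outward from the peak — single-peaked.
Bloc 3 (peak Maru at position 4): ranking walks positions 4-3-2-1, expanding outward from the peak — single-peaked.
Bloc 4 (peak Cedar at position 3): ranking walks positions 3-2-1-4, expanding outward from the peak — single-peaked.
Every ranking is single-peaked on this axis.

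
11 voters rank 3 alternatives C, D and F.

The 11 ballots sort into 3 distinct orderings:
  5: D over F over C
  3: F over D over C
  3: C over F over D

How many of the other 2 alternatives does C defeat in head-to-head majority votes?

0

C against each rival (11 voters):
C vs D: C is ranked higher on 3 ballots, D on 8. D wins 8–3.
C–F: F 8–3.
C beats no one; loses to D, F — 0 pairwise wins.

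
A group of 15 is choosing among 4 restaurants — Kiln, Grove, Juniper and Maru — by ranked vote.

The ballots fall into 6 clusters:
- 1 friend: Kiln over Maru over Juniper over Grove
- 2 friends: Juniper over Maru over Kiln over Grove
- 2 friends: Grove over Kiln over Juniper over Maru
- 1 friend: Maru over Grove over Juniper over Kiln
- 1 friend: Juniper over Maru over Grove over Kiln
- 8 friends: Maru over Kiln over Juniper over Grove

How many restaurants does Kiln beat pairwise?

Kiln against each rival (15 friends):
Kiln–Grove: Kiln 11–4.
Kiln vs Juniper: Kiln wins 11–4.
Kiln–Maru: Maru 12–3.
Kiln beats Grove, Juniper; loses to Maru — 2 pairwise wins.

2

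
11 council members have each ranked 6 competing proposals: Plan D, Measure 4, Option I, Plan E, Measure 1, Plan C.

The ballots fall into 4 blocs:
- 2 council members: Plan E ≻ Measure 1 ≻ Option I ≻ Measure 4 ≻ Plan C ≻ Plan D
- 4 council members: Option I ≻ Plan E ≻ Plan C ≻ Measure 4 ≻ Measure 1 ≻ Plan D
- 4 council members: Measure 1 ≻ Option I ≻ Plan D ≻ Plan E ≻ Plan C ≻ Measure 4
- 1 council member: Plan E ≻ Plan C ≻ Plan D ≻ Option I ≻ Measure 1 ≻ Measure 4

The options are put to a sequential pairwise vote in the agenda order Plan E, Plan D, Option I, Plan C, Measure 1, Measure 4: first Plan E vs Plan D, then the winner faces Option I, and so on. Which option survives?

Measure 1

Round 1: Plan E vs Plan D — 7–4, Plan E advances.
Round 2: Plan E vs Option I — 3–8, Option I advances.
Round 3: Option I vs Plan C — 10–1, Option I advances.
Round 4: Option I vs Measure 1 — 5–6, Measure 1 advances.
Round 5: Measure 1 vs Measure 4 — 7–4, Measure 1 advances.
The agenda winner is Measure 1.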